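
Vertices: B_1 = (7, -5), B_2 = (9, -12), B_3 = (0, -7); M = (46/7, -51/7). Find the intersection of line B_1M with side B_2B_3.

Barycentric coordinates of M with respect to B_1B_2B_3: (4/7, 2/7, 1/7).
On side B_2B_3 the B_1-coordinate is zero; dropping M's B_1-weight 4/7 and renormalizing the remaining 2/7 : 1/7 gives weights 2/3, 1/3 on B_2, B_3.
N = (2/3)·(9, -12) + (1/3)·(0, -7) = (6, -31/3).

(6, -31/3)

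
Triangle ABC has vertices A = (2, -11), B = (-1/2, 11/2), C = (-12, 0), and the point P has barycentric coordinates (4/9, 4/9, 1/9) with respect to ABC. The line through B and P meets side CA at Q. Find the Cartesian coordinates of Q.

Line BP meets CA where the B-coordinate vanishes; zeroing P's B-weight and renormalizing leaves C, A-weights 1/9 : 4/9 → (1/5, 4/5).
So Q = (1/5)·C + (4/5)·A = (-4/5, -44/5).

(-4/5, -44/5)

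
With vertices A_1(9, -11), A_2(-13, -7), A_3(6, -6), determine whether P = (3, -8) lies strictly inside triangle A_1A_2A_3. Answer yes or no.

yes

Barycentric coordinates of P: (5/14, 3/14, 3/7).
The three coordinates are positive, positive, positive; a point is interior exactly when all three are positive.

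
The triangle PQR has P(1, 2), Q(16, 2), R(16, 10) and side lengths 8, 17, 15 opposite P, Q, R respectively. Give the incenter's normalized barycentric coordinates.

The incenter has barycentric coordinates proportional to the opposite side lengths: (8 : 17 : 15).
Normalizing by 8+17+15 = 40 gives (1/5, 17/40, 3/8).

(1/5, 17/40, 3/8)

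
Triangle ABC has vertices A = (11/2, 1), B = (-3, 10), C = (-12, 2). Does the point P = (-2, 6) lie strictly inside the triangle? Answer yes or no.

yes

Barycentric coordinates of P: (44/149, 80/149, 25/149).
The three coordinates are positive, positive, positive; a point is interior exactly when all three are positive.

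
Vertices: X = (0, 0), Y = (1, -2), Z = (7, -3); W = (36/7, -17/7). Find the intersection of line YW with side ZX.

Barycentric coordinates of W with respect to XYZ: (1/7, 1/7, 5/7).
On side ZX the Y-coordinate is zero; dropping W's Y-weight 1/7 and renormalizing the remaining 5/7 : 1/7 gives weights 5/6, 1/6 on Z, X.
V = (5/6)·(7, -3) + (1/6)·(0, 0) = (35/6, -5/2).

(35/6, -5/2)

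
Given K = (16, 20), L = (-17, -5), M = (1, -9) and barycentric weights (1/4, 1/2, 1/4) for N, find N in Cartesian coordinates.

N = (1/4)·K + (1/2)·L + (1/4)·M.
x-coordinate: (1/4)·16 + (1/2)·(-17) + (1/4)·1 = -17/4.
y-coordinate: (1/4)·20 + (1/2)·(-5) + (1/4)·(-9) = 1/4.

(-17/4, 1/4)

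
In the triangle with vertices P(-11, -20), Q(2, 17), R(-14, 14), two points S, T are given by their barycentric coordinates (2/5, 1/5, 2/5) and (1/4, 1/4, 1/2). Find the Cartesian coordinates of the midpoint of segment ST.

(-377/40, 29/8)

Barycentric coordinates of the midpoint are the average: (13/40, 9/40, 9/20).
Converting: (13/40)·P + (9/40)·Q + (9/20)·R = (-377/40, 29/8).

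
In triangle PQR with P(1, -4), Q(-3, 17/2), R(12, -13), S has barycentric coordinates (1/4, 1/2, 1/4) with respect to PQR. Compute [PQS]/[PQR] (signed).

The signed ratio [PQS]/[PQR] equals the barycentric coordinate of S at vertex R, which is 1/4.

1/4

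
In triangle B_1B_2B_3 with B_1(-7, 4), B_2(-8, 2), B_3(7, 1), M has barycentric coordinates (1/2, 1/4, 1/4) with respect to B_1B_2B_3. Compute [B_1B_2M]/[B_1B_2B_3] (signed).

1/4

The signed ratio [B_1B_2M]/[B_1B_2B_3] equals the barycentric coordinate of M at vertex B_3, which is 1/4.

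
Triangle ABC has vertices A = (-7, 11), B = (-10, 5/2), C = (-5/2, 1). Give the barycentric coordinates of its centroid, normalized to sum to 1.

(1/3, 1/3, 1/3)

The centroid is the average of the vertices, so each weight is 1/3.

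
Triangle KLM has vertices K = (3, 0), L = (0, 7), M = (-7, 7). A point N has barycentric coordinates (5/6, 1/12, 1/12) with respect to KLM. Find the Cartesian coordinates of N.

N = (5/6)·K + (1/12)·L + (1/12)·M.
x-coordinate: (5/6)·3 + (1/12)·0 + (1/12)·(-7) = 23/12.
y-coordinate: (5/6)·0 + (1/12)·7 + (1/12)·7 = 7/6.

(23/12, 7/6)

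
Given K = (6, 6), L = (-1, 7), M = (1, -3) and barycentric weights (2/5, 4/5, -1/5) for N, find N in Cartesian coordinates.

(7/5, 43/5)

N = (2/5)·K + (4/5)·L + (-1/5)·M.
x-coordinate: (2/5)·6 + (4/5)·(-1) + (-1/5)·1 = 7/5.
y-coordinate: (2/5)·6 + (4/5)·7 + (-1/5)·(-3) = 43/5.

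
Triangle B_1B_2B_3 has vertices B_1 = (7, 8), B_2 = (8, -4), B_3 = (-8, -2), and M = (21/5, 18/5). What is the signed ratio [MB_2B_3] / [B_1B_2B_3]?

[B_1B_2B_3] = ½·(7·(-4−(-2)) + 8·(-2−8) + (-8)·(8−(-4))) = ½·(-14 − 80 − 96) = -95.
[MB_2B_3] = ½·((21/5)·(-4−(-2)) + 8·(-2−(18/5)) + (-8)·(18/5−(-4))) = ½·(-42/5 − 224/5 − 304/5) = -57, so the ratio is (-57)/(-95) = 3/5.

3/5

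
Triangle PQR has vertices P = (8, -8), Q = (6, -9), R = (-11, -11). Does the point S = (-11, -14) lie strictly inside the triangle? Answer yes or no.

Barycentric coordinates of S: (-51/13, 57/13, 7/13).
The three coordinates are negative, positive, positive; a point is interior exactly when all three are positive.

no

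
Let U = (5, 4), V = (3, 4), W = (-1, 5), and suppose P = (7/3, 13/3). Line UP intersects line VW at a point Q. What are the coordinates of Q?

Barycentric coordinates of P with respect to UVW: (1/3, 1/3, 1/3).
On side VW the U-coordinate is zero; dropping P's U-weight 1/3 and renormalizing the remaining 1/3 : 1/3 gives weights 1/2, 1/2 on V, W.
Q = (1/2)·(3, 4) + (1/2)·(-1, 5) = (1, 9/2).

(1, 9/2)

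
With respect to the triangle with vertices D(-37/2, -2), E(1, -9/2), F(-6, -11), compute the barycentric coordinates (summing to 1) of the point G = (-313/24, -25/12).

Signed area of the reference triangle: [DEF] = ½·((-37/2)·(-9/2−(-11)) + 1·(-11−(-2)) + (-6)·(-2−(-9/2))) = ½·(-481/4 − 9 − 15) = -577/8.
[GEF] = ½·((-313/24)·(-9/2−(-11)) + 1·(-11−(-25/12)) + (-6)·(-25/12−(-9/2))) = ½·(-4069/48 − 107/12 − 29/2) = -1731/32, so the D-coordinate is (-1731/32)/(-577/8) = 3/4.
[DGF] = ½·((-37/2)·(-25/12−(-11)) + (-313/24)·(-11−(-2)) + (-6)·(-2−(-25/12))) = ½·(-3959/24 + 939/8 − 1/2) = -577/24, so the E-coordinate is 1/3.
[DEG] = ½·((-37/2)·(-9/2−(-25/12)) + 1·(-25/12−(-2)) + (-313/24)·(-2−(-9/2))) = ½·(1073/24 − 1/12 − 1565/48) = 577/96, so the F-coordinate is -1/12.

(3/4, 1/3, -1/12)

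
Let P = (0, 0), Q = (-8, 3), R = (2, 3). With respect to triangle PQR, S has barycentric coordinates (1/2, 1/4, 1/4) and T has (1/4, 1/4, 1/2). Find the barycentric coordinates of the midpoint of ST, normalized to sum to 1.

Since both coordinate triples sum to 1, the midpoint's barycentrics are the componentwise average.
(1/2+1/4)/2 = 3/8; similarly 1/4 and 3/8.

(3/8, 1/4, 3/8)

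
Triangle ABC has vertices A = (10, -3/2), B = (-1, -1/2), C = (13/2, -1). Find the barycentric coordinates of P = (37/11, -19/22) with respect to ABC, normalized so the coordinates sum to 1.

Signed area of the reference triangle: [ABC] = ½·(10·(-1/2−(-1)) + (-1)·(-1−(-3/2)) + (13/2)·(-3/2−(-1/2))) = ½·(5 − 1/2 − 13/2) = -1.
[PBC] = ½·((37/11)·(-1/2−(-1)) + (-1)·(-1−(-19/22)) + (13/2)·(-19/22−(-1/2))) = ½·(37/22 + 3/22 − 26/11) = -3/11, so the A-coordinate is (-3/11)/(-1) = 3/11.
[APC] = ½·(10·(-19/22−(-1)) + (37/11)·(-1−(-3/2)) + (13/2)·(-3/2−(-19/22))) = ½·(15/11 + 37/22 − 91/22) = -6/11, so the B-coordinate is 6/11.
[ABP] = ½·(10·(-1/2−(-19/22)) + (-1)·(-19/22−(-3/2)) + (37/11)·(-3/2−(-1/2))) = ½·(40/11 − 7/11 − 37/11) = -2/11, so the C-coordinate is 2/11.

(3/11, 6/11, 2/11)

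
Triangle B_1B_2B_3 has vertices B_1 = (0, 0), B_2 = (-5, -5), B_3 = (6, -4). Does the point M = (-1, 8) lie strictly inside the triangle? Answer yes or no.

no

Barycentric coordinates of M: (139/50, -22/25, -9/10).
The three coordinates are positive, negative, negative; a point is interior exactly when all three are positive.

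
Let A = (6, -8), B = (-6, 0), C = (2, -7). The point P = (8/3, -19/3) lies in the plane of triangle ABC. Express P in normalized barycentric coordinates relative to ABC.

(1/2, 1/6, 1/3)

Signed area of the reference triangle: [ABC] = ½·(6·(0−(-7)) + (-6)·(-7−(-8)) + 2·(-8−0)) = ½·(42 − 6 − 16) = 10.
[PBC] = ½·((8/3)·(0−(-7)) + (-6)·(-7−(-19/3)) + 2·(-19/3−0)) = ½·(56/3 + 4 − 38/3) = 5, so the A-coordinate is 5/10 = 1/2.
[APC] = ½·(6·(-19/3−(-7)) + (8/3)·(-7−(-8)) + 2·(-8−(-19/3))) = ½·(4 + 8/3 − 10/3) = 5/3, so the B-coordinate is 1/6.
[ABP] = ½·(6·(0−(-19/3)) + (-6)·(-19/3−(-8)) + (8/3)·(-8−0)) = ½·(38 − 10 − 64/3) = 10/3, so the C-coordinate is 1/3.
Check: 1/2 + 1/6 + 1/3 = 1.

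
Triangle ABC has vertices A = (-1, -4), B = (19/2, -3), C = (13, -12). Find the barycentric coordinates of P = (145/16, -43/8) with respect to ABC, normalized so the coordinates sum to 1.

(1/8, 5/8, 1/4)

Signed area of the reference triangle: [ABC] = ½·((-1)·(-3−(-12)) + (19/2)·(-12−(-4)) + 13·(-4−(-3))) = ½·(-9 − 76 − 13) = -49.
[PBC] = ½·((145/16)·(-3−(-12)) + (19/2)·(-12−(-43/8)) + 13·(-43/8−(-3))) = ½·(1305/16 − 1007/16 − 247/8) = -49/8, so the A-coordinate is (-49/8)/(-49) = 1/8.
[APC] = ½·((-1)·(-43/8−(-12)) + (145/16)·(-12−(-4)) + 13·(-4−(-43/8))) = ½·(-53/8 − 145/2 + 143/8) = -245/8, so the B-coordinate is 5/8.
[ABP] = ½·((-1)·(-3−(-43/8)) + (19/2)·(-43/8−(-4)) + (145/16)·(-4−(-3))) = ½·(-19/8 − 209/16 − 145/16) = -49/4, so the C-coordinate is 1/4.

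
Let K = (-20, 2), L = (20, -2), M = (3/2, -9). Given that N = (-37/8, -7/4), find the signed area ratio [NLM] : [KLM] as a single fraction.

1/2

[KLM] = ½·((-20)·(-2−(-9)) + 20·(-9−2) + (3/2)·(2−(-2))) = ½·(-140 − 220 + 6) = -177.
[NLM] = ½·((-37/8)·(-2−(-9)) + 20·(-9−(-7/4)) + (3/2)·(-7/4−(-2))) = ½·(-259/8 − 145 + 3/8) = -177/2, so the ratio is (-177/2)/(-177) = 1/2.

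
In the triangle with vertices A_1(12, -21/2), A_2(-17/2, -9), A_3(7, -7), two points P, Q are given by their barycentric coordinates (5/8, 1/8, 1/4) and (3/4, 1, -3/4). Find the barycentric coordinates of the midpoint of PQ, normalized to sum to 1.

Since both coordinate triples sum to 1, the midpoint's barycentrics are the componentwise average.
(5/8+3/4)/2 = 11/16; similarly 9/16 and -1/4.

(11/16, 9/16, -1/4)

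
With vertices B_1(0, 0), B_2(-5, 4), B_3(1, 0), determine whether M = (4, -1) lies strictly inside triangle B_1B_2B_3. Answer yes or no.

no

Barycentric coordinates of M: (-3/2, -1/4, 11/4).
The three coordinates are negative, negative, positive; a point is interior exactly when all three are positive.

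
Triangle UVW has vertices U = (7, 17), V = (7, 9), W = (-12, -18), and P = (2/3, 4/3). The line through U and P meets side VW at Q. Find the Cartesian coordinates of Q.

(-3/5, -9/5)

Barycentric coordinates of P with respect to UVW: (1/6, 1/2, 1/3).
On side VW the U-coordinate is zero; dropping P's U-weight 1/6 and renormalizing the remaining 1/2 : 1/3 gives weights 3/5, 2/5 on V, W.
Q = (3/5)·(7, 9) + (2/5)·(-12, -18) = (-3/5, -9/5).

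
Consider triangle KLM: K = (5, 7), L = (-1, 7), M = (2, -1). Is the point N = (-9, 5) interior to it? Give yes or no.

no

Barycentric coordinates of N: (-35/24, 53/24, 1/4).
The three coordinates are negative, positive, positive; a point is interior exactly when all three are positive.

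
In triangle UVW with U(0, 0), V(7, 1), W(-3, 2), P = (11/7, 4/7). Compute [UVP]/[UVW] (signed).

[UVW] = ½·(0·(1−2) + 7·(2−0) + (-3)·(0−1)) = ½·(0 + 14 + 3) = 17/2.
[UVP] = ½·(0·(1−(4/7)) + 7·(4/7−0) + (11/7)·(0−1)) = ½·(0 + 4 − 11/7) = 17/14, so the ratio is (17/14)/(17/2) = 1/7.

1/7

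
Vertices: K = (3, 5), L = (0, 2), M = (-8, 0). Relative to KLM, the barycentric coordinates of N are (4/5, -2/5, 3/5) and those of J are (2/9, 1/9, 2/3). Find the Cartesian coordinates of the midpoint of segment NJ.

Barycentric coordinates of the midpoint are the average: (23/45, -13/90, 19/30).
Converting: (23/45)·K + (-13/90)·L + (19/30)·M = (-53/15, 34/15).

(-53/15, 34/15)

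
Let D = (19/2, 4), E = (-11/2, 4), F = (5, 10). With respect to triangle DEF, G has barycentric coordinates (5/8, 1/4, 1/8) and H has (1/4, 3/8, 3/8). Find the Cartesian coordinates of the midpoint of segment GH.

Barycentric coordinates of the midpoint are the average: (7/16, 5/16, 1/4).
Converting: (7/16)·D + (5/16)·E + (1/4)·F = (59/16, 11/2).

(59/16, 11/2)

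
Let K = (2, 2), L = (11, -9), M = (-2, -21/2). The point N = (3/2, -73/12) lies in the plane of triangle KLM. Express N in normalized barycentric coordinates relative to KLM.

Signed area of the reference triangle: [KLM] = ½·(2·(-9−(-21/2)) + 11·(-21/2−2) + (-2)·(2−(-9))) = ½·(3 − 275/2 − 22) = -313/4.
[NLM] = ½·((3/2)·(-9−(-21/2)) + 11·(-21/2−(-73/12)) + (-2)·(-73/12−(-9))) = ½·(9/4 − 583/12 − 35/6) = -313/12, so the K-coordinate is (-313/12)/(-313/4) = 1/3.
[KNM] = ½·(2·(-73/12−(-21/2)) + (3/2)·(-21/2−2) + (-2)·(2−(-73/12))) = ½·(53/6 − 75/4 − 97/6) = -313/24, so the L-coordinate is 1/6.
[KLN] = ½·(2·(-9−(-73/12)) + 11·(-73/12−2) + (3/2)·(2−(-9))) = ½·(-35/6 − 1067/12 + 33/2) = -313/8, so the M-coordinate is 1/2.

(1/3, 1/6, 1/2)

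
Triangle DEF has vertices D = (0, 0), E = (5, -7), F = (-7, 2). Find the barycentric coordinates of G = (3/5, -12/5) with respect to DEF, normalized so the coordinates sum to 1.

(2/5, 2/5, 1/5)

Signed area of the reference triangle: [DEF] = ½·(0·(-7−2) + 5·(2−0) + (-7)·(0−(-7))) = ½·(0 + 10 − 49) = -39/2.
[GEF] = ½·((3/5)·(-7−2) + 5·(2−(-12/5)) + (-7)·(-12/5−(-7))) = ½·(-27/5 + 22 − 161/5) = -39/5, so the D-coordinate is (-39/5)/(-39/2) = 2/5.
[DGF] = ½·(0·(-12/5−2) + (3/5)·(2−0) + (-7)·(0−(-12/5))) = ½·(0 + 6/5 − 84/5) = -39/5, so the E-coordinate is 2/5.
[DEG] = ½·(0·(-7−(-12/5)) + 5·(-12/5−0) + (3/5)·(0−(-7))) = ½·(0 − 12 + 21/5) = -39/10, so the F-coordinate is 1/5.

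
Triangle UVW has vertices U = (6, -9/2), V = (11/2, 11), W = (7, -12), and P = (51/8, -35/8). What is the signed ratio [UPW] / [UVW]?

1/4

[UVW] = ½·(6·(11−(-12)) + (11/2)·(-12−(-9/2)) + 7·(-9/2−11)) = ½·(138 − 165/4 − 217/2) = -47/8.
[UPW] = ½·(6·(-35/8−(-12)) + (51/8)·(-12−(-9/2)) + 7·(-9/2−(-35/8))) = ½·(183/4 − 765/16 − 7/8) = -47/32, so the ratio is (-47/32)/(-47/8) = 1/4.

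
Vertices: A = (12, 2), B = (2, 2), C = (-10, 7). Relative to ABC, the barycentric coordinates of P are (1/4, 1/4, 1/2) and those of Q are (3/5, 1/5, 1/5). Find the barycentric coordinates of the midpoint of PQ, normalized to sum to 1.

Since both coordinate triples sum to 1, the midpoint's barycentrics are the componentwise average.
(1/4+3/5)/2 = 17/40; similarly 9/40 and 7/20.

(17/40, 9/40, 7/20)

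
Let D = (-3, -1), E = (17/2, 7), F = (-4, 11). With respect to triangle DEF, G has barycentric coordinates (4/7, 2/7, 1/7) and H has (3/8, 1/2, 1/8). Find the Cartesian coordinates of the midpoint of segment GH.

(155/112, 15/4)

Barycentric coordinates of the midpoint are the average: (53/112, 11/28, 15/112).
Converting: (53/112)·D + (11/28)·E + (15/112)·F = (155/112, 15/4).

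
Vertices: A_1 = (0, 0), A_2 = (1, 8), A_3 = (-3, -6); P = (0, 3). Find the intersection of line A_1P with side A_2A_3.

Barycentric coordinates of P with respect to A_1A_2A_3: (1/3, 1/2, 1/6).
On side A_2A_3 the A_1-coordinate is zero; dropping P's A_1-weight 1/3 and renormalizing the remaining 1/2 : 1/6 gives weights 3/4, 1/4 on A_2, A_3.
Q = (3/4)·(1, 8) + (1/4)·(-3, -6) = (0, 9/2).

(0, 9/2)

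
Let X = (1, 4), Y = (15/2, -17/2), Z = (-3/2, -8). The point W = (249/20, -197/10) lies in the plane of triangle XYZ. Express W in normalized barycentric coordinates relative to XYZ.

(-9/10, 9/5, 1/10)

Signed area of the reference triangle: [XYZ] = ½·(1·(-17/2−(-8)) + (15/2)·(-8−4) + (-3/2)·(4−(-17/2))) = ½·(-1/2 − 90 − 75/4) = -437/8.
[WYZ] = ½·((249/20)·(-17/2−(-8)) + (15/2)·(-8−(-197/10)) + (-3/2)·(-197/10−(-17/2))) = ½·(-249/40 + 351/4 + 84/5) = 3933/80, so the X-coordinate is (3933/80)/(-437/8) = -9/10.
[XWZ] = ½·(1·(-197/10−(-8)) + (249/20)·(-8−4) + (-3/2)·(4−(-197/10))) = ½·(-117/10 − 747/5 − 711/20) = -3933/40, so the Y-coordinate is 9/5.
[XYW] = ½·(1·(-17/2−(-197/10)) + (15/2)·(-197/10−4) + (249/20)·(4−(-17/2))) = ½·(56/5 − 711/4 + 1245/8) = -437/80, so the Z-coordinate is 1/10.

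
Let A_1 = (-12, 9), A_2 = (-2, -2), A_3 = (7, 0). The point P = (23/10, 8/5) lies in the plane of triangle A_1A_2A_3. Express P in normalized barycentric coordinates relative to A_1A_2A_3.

(1/5, 1/10, 7/10)

Signed area of the reference triangle: [A_1A_2A_3] = ½·((-12)·(-2−0) + (-2)·(0−9) + 7·(9−(-2))) = ½·(24 + 18 + 77) = 119/2.
[PA_2A_3] = ½·((23/10)·(-2−0) + (-2)·(0−(8/5)) + 7·(8/5−(-2))) = ½·(-23/5 + 16/5 + 126/5) = 119/10, so the A_1-coordinate is (119/10)/(119/2) = 1/5.
[A_1PA_3] = ½·((-12)·(8/5−0) + (23/10)·(0−9) + 7·(9−(8/5))) = ½·(-96/5 − 207/10 + 259/5) = 119/20, so the A_2-coordinate is 1/10.
[A_1A_2P] = ½·((-12)·(-2−(8/5)) + (-2)·(8/5−9) + (23/10)·(9−(-2))) = ½·(216/5 + 74/5 + 253/10) = 833/20, so the A_3-coordinate is 7/10.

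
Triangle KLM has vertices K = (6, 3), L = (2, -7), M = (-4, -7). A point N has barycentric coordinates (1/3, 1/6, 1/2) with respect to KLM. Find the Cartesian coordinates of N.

N = (1/3)·K + (1/6)·L + (1/2)·M.
x-coordinate: (1/3)·6 + (1/6)·2 + (1/2)·(-4) = 1/3.
y-coordinate: (1/3)·3 + (1/6)·(-7) + (1/2)·(-7) = -11/3.

(1/3, -11/3)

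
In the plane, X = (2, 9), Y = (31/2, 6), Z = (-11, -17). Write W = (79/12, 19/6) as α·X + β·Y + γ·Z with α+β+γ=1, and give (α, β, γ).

(1/3, 1/2, 1/6)

Signed area of the reference triangle: [XYZ] = ½·(2·(6−(-17)) + (31/2)·(-17−9) + (-11)·(9−6)) = ½·(46 − 403 − 33) = -195.
[WYZ] = ½·((79/12)·(6−(-17)) + (31/2)·(-17−(19/6)) + (-11)·(19/6−6)) = ½·(1817/12 − 3751/12 + 187/6) = -65, so the X-coordinate is (-65)/(-195) = 1/3.
[XWZ] = ½·(2·(19/6−(-17)) + (79/12)·(-17−9) + (-11)·(9−(19/6))) = ½·(121/3 − 1027/6 − 385/6) = -195/2, so the Y-coordinate is 1/2.
[XYW] = ½·(2·(6−(19/6)) + (31/2)·(19/6−9) + (79/12)·(9−6)) = ½·(17/3 − 1085/12 + 79/4) = -65/2, so the Z-coordinate is 1/6.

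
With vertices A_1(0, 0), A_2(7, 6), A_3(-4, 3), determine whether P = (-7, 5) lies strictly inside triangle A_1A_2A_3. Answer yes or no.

Barycentric coordinates of P: (-31/45, -1/45, 77/45).
The three coordinates are negative, negative, positive; a point is interior exactly when all three are positive.

no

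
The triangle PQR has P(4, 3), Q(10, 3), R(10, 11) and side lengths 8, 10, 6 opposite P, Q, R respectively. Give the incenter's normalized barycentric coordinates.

The incenter has barycentric coordinates proportional to the opposite side lengths: (8 : 10 : 6).
Normalizing by 8+10+6 = 24 gives (1/3, 5/12, 1/4).

(1/3, 5/12, 1/4)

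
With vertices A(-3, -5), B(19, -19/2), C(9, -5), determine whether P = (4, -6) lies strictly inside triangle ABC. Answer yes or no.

yes

Barycentric coordinates of P: (65/108, 2/9, 19/108).
The three coordinates are positive, positive, positive; a point is interior exactly when all three are positive.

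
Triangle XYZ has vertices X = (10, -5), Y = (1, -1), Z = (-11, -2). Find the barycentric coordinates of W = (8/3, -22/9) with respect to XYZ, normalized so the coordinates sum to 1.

(1/3, 5/9, 1/9)

Signed area of the reference triangle: [XYZ] = ½·(10·(-1−(-2)) + 1·(-2−(-5)) + (-11)·(-5−(-1))) = ½·(10 + 3 + 44) = 57/2.
[WYZ] = ½·((8/3)·(-1−(-2)) + 1·(-2−(-22/9)) + (-11)·(-22/9−(-1))) = ½·(8/3 + 4/9 + 143/9) = 19/2, so the X-coordinate is (19/2)/(57/2) = 1/3.
[XWZ] = ½·(10·(-22/9−(-2)) + (8/3)·(-2−(-5)) + (-11)·(-5−(-22/9))) = ½·(-40/9 + 8 + 253/9) = 95/6, so the Y-coordinate is 5/9.
[XYW] = ½·(10·(-1−(-22/9)) + 1·(-22/9−(-5)) + (8/3)·(-5−(-1))) = ½·(130/9 + 23/9 − 32/3) = 19/6, so the Z-coordinate is 1/9.
Check: 1/3 + 5/9 + 1/9 = 1.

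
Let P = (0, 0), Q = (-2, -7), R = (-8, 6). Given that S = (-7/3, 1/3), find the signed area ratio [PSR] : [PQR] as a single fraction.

1/6

[PQR] = ½·(0·(-7−6) + (-2)·(6−0) + (-8)·(0−(-7))) = ½·(0 − 12 − 56) = -34.
[PSR] = ½·(0·(1/3−6) + (-7/3)·(6−0) + (-8)·(0−(1/3))) = ½·(0 − 14 + 8/3) = -17/3, so the ratio is (-17/3)/(-34) = 1/6.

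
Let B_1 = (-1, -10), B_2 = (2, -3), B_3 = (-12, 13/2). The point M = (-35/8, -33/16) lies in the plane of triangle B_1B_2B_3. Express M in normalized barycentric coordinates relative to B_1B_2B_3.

Signed area of the reference triangle: [B_1B_2B_3] = ½·((-1)·(-3−(13/2)) + 2·(13/2−(-10)) + (-12)·(-10−(-3))) = ½·(19/2 + 33 + 84) = 253/4.
[MB_2B_3] = ½·((-35/8)·(-3−(13/2)) + 2·(13/2−(-33/16)) + (-12)·(-33/16−(-3))) = ½·(665/16 + 137/8 − 45/4) = 759/32, so the B_1-coordinate is (759/32)/(253/4) = 3/8.
[B_1MB_3] = ½·((-1)·(-33/16−(13/2)) + (-35/8)·(13/2−(-10)) + (-12)·(-10−(-33/16))) = ½·(137/16 − 1155/16 + 381/4) = 253/16, so the B_2-coordinate is 1/4.
[B_1B_2M] = ½·((-1)·(-3−(-33/16)) + 2·(-33/16−(-10)) + (-35/8)·(-10−(-3))) = ½·(15/16 + 127/8 + 245/8) = 759/32, so the B_3-coordinate is 3/8.
Check: 3/8 + 1/4 + 3/8 = 1.

(3/8, 1/4, 3/8)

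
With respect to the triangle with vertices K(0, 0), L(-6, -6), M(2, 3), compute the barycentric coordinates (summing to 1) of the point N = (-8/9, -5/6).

(7/9, 1/6, 1/18)

Signed area of the reference triangle: [KLM] = ½·(0·(-6−3) + (-6)·(3−0) + 2·(0−(-6))) = ½·(0 − 18 + 12) = -3.
[NLM] = ½·((-8/9)·(-6−3) + (-6)·(3−(-5/6)) + 2·(-5/6−(-6))) = ½·(8 − 23 + 31/3) = -7/3, so the K-coordinate is (-7/3)/(-3) = 7/9.
[KNM] = ½·(0·(-5/6−3) + (-8/9)·(3−0) + 2·(0−(-5/6))) = ½·(0 − 8/3 + 5/3) = -1/2, so the L-coordinate is 1/6.
[KLN] = ½·(0·(-6−(-5/6)) + (-6)·(-5/6−0) + (-8/9)·(0−(-6))) = ½·(0 + 5 − 16/3) = -1/6, so the M-coordinate is 1/18.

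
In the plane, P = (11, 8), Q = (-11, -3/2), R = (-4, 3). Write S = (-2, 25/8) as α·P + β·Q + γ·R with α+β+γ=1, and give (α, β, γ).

Signed area of the reference triangle: [PQR] = ½·(11·(-3/2−3) + (-11)·(3−8) + (-4)·(8−(-3/2))) = ½·(-99/2 + 55 − 38) = -65/4.
[SQR] = ½·((-2)·(-3/2−3) + (-11)·(3−(25/8)) + (-4)·(25/8−(-3/2))) = ½·(9 + 11/8 − 37/2) = -65/16, so the P-coordinate is (-65/16)/(-65/4) = 1/4.
[PSR] = ½·(11·(25/8−3) + (-2)·(3−8) + (-4)·(8−(25/8))) = ½·(11/8 + 10 − 39/2) = -65/16, so the Q-coordinate is 1/4.
[PQS] = ½·(11·(-3/2−(25/8)) + (-11)·(25/8−8) + (-2)·(8−(-3/2))) = ½·(-407/8 + 429/8 − 19) = -65/8, so the R-coordinate is 1/2.

(1/4, 1/4, 1/2)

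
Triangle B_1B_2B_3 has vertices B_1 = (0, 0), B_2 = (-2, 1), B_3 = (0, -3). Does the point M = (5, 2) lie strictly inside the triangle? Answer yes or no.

Barycentric coordinates of M: (5, -5/2, -3/2).
The three coordinates are positive, negative, negative; a point is interior exactly when all three are positive.

no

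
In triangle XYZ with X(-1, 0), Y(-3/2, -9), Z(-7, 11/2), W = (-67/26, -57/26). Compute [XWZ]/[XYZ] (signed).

[XYZ] = ½·((-1)·(-9−(11/2)) + (-3/2)·(11/2−0) + (-7)·(0−(-9))) = ½·(29/2 − 33/4 − 63) = -227/8.
[XWZ] = ½·((-1)·(-57/26−(11/2)) + (-67/26)·(11/2−0) + (-7)·(0−(-57/26))) = ½·(100/13 − 737/52 − 399/26) = -1135/104, so the ratio is (-1135/104)/(-227/8) = 5/13.

5/13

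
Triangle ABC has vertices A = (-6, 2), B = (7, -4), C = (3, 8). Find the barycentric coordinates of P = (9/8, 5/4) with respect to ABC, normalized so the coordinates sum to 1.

(3/8, 3/8, 1/4)

Signed area of the reference triangle: [ABC] = ½·((-6)·(-4−8) + 7·(8−2) + 3·(2−(-4))) = ½·(72 + 42 + 18) = 66.
[PBC] = ½·((9/8)·(-4−8) + 7·(8−(5/4)) + 3·(5/4−(-4))) = ½·(-27/2 + 189/4 + 63/4) = 99/4, so the A-coordinate is (99/4)/66 = 3/8.
[APC] = ½·((-6)·(5/4−8) + (9/8)·(8−2) + 3·(2−(5/4))) = ½·(81/2 + 27/4 + 9/4) = 99/4, so the B-coordinate is 3/8.
[ABP] = ½·((-6)·(-4−(5/4)) + 7·(5/4−2) + (9/8)·(2−(-4))) = ½·(63/2 − 21/4 + 27/4) = 33/2, so the C-coordinate is 1/4.
Check: 3/8 + 3/8 + 1/4 = 1.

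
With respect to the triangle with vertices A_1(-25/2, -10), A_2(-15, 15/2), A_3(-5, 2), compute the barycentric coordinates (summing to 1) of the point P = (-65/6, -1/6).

(1/3, 1/3, 1/3)

Signed area of the reference triangle: [A_1A_2A_3] = ½·((-25/2)·(15/2−2) + (-15)·(2−(-10)) + (-5)·(-10−(15/2))) = ½·(-275/4 − 180 + 175/2) = -645/8.
[PA_2A_3] = ½·((-65/6)·(15/2−2) + (-15)·(2−(-1/6)) + (-5)·(-1/6−(15/2))) = ½·(-715/12 − 65/2 + 115/3) = -215/8, so the A_1-coordinate is (-215/8)/(-645/8) = 1/3.
[A_1PA_3] = ½·((-25/2)·(-1/6−2) + (-65/6)·(2−(-10)) + (-5)·(-10−(-1/6))) = ½·(325/12 − 130 + 295/6) = -215/8, so the A_2-coordinate is 1/3.
[A_1A_2P] = ½·((-25/2)·(15/2−(-1/6)) + (-15)·(-1/6−(-10)) + (-65/6)·(-10−(15/2))) = ½·(-575/6 − 295/2 + 2275/12) = -215/8, so the A_3-coordinate is 1/3.
Check: 1/3 + 1/3 + 1/3 = 1.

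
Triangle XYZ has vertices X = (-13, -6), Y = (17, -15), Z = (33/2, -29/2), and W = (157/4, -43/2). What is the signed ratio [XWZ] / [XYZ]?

5/4

[XYZ] = ½·((-13)·(-15−(-29/2)) + 17·(-29/2−(-6)) + (33/2)·(-6−(-15))) = ½·(13/2 − 289/2 + 297/2) = 21/4.
[XWZ] = ½·((-13)·(-43/2−(-29/2)) + (157/4)·(-29/2−(-6)) + (33/2)·(-6−(-43/2))) = ½·(91 − 2669/8 + 1023/4) = 105/16, so the ratio is (105/16)/(21/4) = 5/4.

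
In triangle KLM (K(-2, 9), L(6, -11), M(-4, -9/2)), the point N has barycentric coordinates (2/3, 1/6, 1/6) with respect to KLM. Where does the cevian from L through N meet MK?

Line LN meets MK where the L-coordinate vanishes; zeroing N's L-weight and renormalizing leaves M, K-weights 1/6 : 2/3 → (1/5, 4/5).
So J = (1/5)·M + (4/5)·K = (-12/5, 63/10).

(-12/5, 63/10)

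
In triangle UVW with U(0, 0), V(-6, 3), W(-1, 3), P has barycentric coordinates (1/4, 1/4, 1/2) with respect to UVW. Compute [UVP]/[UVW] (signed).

1/2

The signed ratio [UVP]/[UVW] equals the barycentric coordinate of P at vertex W, which is 1/2.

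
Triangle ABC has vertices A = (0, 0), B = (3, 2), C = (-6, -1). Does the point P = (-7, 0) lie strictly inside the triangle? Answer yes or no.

Barycentric coordinates of P: (-4/3, 7/9, 14/9).
The three coordinates are negative, positive, positive; a point is interior exactly when all three are positive.

no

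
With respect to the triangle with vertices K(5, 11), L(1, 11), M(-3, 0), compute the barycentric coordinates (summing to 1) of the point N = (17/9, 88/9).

(1/3, 5/9, 1/9)

Signed area of the reference triangle: [KLM] = ½·(5·(11−0) + 1·(0−11) + (-3)·(11−11)) = ½·(55 − 11 + 0) = 22.
[NLM] = ½·((17/9)·(11−0) + 1·(0−(88/9)) + (-3)·(88/9−11)) = ½·(187/9 − 88/9 + 11/3) = 22/3, so the K-coordinate is (22/3)/22 = 1/3.
[KNM] = ½·(5·(88/9−0) + (17/9)·(0−11) + (-3)·(11−(88/9))) = ½·(440/9 − 187/9 − 11/3) = 110/9, so the L-coordinate is 5/9.
[KLN] = ½·(5·(11−(88/9)) + 1·(88/9−11) + (17/9)·(11−11)) = ½·(55/9 − 11/9 + 0) = 22/9, so the M-coordinate is 1/9.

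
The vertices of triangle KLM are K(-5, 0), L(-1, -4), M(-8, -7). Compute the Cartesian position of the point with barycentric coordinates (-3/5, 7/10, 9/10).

(-49/10, -91/10)

N = (-3/5)·K + (7/10)·L + (9/10)·M.
x-coordinate: (-3/5)·(-5) + (7/10)·(-1) + (9/10)·(-8) = -49/10.
y-coordinate: (-3/5)·0 + (7/10)·(-4) + (9/10)·(-7) = -91/10.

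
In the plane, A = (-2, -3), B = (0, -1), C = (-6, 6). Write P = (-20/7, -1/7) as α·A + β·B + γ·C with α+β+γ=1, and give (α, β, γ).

Signed area of the reference triangle: [ABC] = ½·((-2)·(-1−6) + 0·(6−(-3)) + (-6)·(-3−(-1))) = ½·(14 + 0 + 12) = 13.
[PBC] = ½·((-20/7)·(-1−6) + 0·(6−(-1/7)) + (-6)·(-1/7−(-1))) = ½·(20 + 0 − 36/7) = 52/7, so the A-coordinate is (52/7)/13 = 4/7.
[APC] = ½·((-2)·(-1/7−6) + (-20/7)·(6−(-3)) + (-6)·(-3−(-1/7))) = ½·(86/7 − 180/7 + 120/7) = 13/7, so the B-coordinate is 1/7.
[ABP] = ½·((-2)·(-1−(-1/7)) + 0·(-1/7−(-3)) + (-20/7)·(-3−(-1))) = ½·(12/7 + 0 + 40/7) = 26/7, so the C-coordinate is 2/7.
Check: 4/7 + 1/7 + 2/7 = 1.

(4/7, 1/7, 2/7)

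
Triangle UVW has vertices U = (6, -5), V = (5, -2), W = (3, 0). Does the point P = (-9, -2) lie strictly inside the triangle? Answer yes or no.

no

Barycentric coordinates of P: (7, -33/2, 21/2).
The three coordinates are positive, negative, positive; a point is interior exactly when all three are positive.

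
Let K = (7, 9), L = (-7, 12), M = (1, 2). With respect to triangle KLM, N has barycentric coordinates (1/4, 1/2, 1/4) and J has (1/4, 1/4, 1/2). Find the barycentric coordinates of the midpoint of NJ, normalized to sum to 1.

Since both coordinate triples sum to 1, the midpoint's barycentrics are the componentwise average.
(1/4+1/4)/2 = 1/4; similarly 3/8 and 3/8.

(1/4, 3/8, 3/8)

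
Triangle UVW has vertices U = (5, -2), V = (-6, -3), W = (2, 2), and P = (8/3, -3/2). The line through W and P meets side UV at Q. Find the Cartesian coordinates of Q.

Barycentric coordinates of P with respect to UVW: (2/3, 1/6, 1/6).
On side UV the W-coordinate is zero; dropping P's W-weight 1/6 and renormalizing the remaining 2/3 : 1/6 gives weights 4/5, 1/5 on U, V.
Q = (4/5)·(5, -2) + (1/5)·(-6, -3) = (14/5, -11/5).

(14/5, -11/5)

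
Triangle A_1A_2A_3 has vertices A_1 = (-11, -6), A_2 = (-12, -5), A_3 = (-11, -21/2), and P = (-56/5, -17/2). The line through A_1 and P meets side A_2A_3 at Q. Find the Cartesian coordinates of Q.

(-45/4, -73/8)

Barycentric coordinates of P with respect to A_1A_2A_3: (1/5, 1/5, 3/5).
On side A_2A_3 the A_1-coordinate is zero; dropping P's A_1-weight 1/5 and renormalizing the remaining 1/5 : 3/5 gives weights 1/4, 3/4 on A_2, A_3.
Q = (1/4)·(-12, -5) + (3/4)·(-11, -21/2) = (-45/4, -73/8).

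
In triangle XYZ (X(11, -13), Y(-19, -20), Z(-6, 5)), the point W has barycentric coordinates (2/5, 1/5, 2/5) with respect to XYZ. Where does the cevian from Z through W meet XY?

(1, -46/3)

Line ZW meets XY where the Z-coordinate vanishes; zeroing W's Z-weight and renormalizing leaves X, Y-weights 2/5 : 1/5 → (2/3, 1/3).
So V = (2/3)·X + (1/3)·Y = (1, -46/3).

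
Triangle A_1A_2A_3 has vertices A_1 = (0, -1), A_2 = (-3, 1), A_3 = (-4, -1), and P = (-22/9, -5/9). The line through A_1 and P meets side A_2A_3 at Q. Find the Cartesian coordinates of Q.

(-11/3, -1/3)

Barycentric coordinates of P with respect to A_1A_2A_3: (1/3, 2/9, 4/9).
On side A_2A_3 the A_1-coordinate is zero; dropping P's A_1-weight 1/3 and renormalizing the remaining 2/9 : 4/9 gives weights 1/3, 2/3 on A_2, A_3.
Q = (1/3)·(-3, 1) + (2/3)·(-4, -1) = (-11/3, -1/3).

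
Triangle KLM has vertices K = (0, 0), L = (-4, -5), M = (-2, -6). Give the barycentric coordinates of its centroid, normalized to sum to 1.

The centroid is the average of the vertices, so each weight is 1/3.

(1/3, 1/3, 1/3)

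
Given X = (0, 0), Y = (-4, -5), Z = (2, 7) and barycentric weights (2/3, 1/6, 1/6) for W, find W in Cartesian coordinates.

W = (2/3)·X + (1/6)·Y + (1/6)·Z.
x-coordinate: (2/3)·0 + (1/6)·(-4) + (1/6)·2 = -1/3.
y-coordinate: (2/3)·0 + (1/6)·(-5) + (1/6)·7 = 1/3.

(-1/3, 1/3)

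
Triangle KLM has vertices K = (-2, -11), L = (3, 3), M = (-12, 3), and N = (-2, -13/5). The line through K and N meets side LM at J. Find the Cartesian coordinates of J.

Barycentric coordinates of N with respect to KLM: (2/5, 2/5, 1/5).
On side LM the K-coordinate is zero; dropping N's K-weight 2/5 and renormalizing the remaining 2/5 : 1/5 gives weights 2/3, 1/3 on L, M.
J = (2/3)·(3, 3) + (1/3)·(-12, 3) = (-2, 3).

(-2, 3)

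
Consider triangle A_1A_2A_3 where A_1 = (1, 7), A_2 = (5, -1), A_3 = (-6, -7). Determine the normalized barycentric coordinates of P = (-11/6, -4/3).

(1/3, 1/6, 1/2)

Signed area of the reference triangle: [A_1A_2A_3] = ½·(1·(-1−(-7)) + 5·(-7−7) + (-6)·(7−(-1))) = ½·(6 − 70 − 48) = -56.
[PA_2A_3] = ½·((-11/6)·(-1−(-7)) + 5·(-7−(-4/3)) + (-6)·(-4/3−(-1))) = ½·(-11 − 85/3 + 2) = -56/3, so the A_1-coordinate is (-56/3)/(-56) = 1/3.
[A_1PA_3] = ½·(1·(-4/3−(-7)) + (-11/6)·(-7−7) + (-6)·(7−(-4/3))) = ½·(17/3 + 77/3 − 50) = -28/3, so the A_2-coordinate is 1/6.
[A_1A_2P] = ½·(1·(-1−(-4/3)) + 5·(-4/3−7) + (-11/6)·(7−(-1))) = ½·(1/3 − 125/3 − 44/3) = -28, so the A_3-coordinate is 1/2.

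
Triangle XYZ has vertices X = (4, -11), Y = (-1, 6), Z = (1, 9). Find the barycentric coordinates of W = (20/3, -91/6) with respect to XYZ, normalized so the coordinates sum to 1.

Signed area of the reference triangle: [XYZ] = ½·(4·(6−9) + (-1)·(9−(-11)) + 1·(-11−6)) = ½·(-12 − 20 − 17) = -49/2.
[WYZ] = ½·((20/3)·(6−9) + (-1)·(9−(-91/6)) + 1·(-91/6−6)) = ½·(-20 − 145/6 − 127/6) = -98/3, so the X-coordinate is (-98/3)/(-49/2) = 4/3.
[XWZ] = ½·(4·(-91/6−9) + (20/3)·(9−(-11)) + 1·(-11−(-91/6))) = ½·(-290/3 + 400/3 + 25/6) = 245/12, so the Y-coordinate is -5/6.
[XYW] = ½·(4·(6−(-91/6)) + (-1)·(-91/6−(-11)) + (20/3)·(-11−6)) = ½·(254/3 + 25/6 − 340/3) = -49/4, so the Z-coordinate is 1/2.

(4/3, -5/6, 1/2)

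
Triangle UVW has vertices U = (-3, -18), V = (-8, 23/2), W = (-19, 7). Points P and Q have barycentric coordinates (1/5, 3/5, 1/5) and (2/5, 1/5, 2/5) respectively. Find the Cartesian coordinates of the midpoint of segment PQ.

(-49/5, 13/10)

Barycentric coordinates of the midpoint are the average: (3/10, 2/5, 3/10).
Converting: (3/10)·U + (2/5)·V + (3/10)·W = (-49/5, 13/10).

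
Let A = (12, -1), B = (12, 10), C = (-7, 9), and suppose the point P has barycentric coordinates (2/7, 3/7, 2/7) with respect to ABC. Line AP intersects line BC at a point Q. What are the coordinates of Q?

Line AP meets BC where the A-coordinate vanishes; zeroing P's A-weight and renormalizing leaves B, C-weights 3/7 : 2/7 → (3/5, 2/5).
So Q = (3/5)·B + (2/5)·C = (22/5, 48/5).

(22/5, 48/5)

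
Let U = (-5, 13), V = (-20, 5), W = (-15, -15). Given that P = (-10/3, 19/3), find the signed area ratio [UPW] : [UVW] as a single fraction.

-1/3

[UVW] = ½·((-5)·(5−(-15)) + (-20)·(-15−13) + (-15)·(13−5)) = ½·(-100 + 560 − 120) = 170.
[UPW] = ½·((-5)·(19/3−(-15)) + (-10/3)·(-15−13) + (-15)·(13−(19/3))) = ½·(-320/3 + 280/3 − 100) = -170/3, so the ratio is (-170/3)/170 = -1/3.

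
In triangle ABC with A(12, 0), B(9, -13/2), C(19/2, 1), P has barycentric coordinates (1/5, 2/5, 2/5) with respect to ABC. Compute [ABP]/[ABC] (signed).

2/5

The signed ratio [ABP]/[ABC] equals the barycentric coordinate of P at vertex C, which is 2/5.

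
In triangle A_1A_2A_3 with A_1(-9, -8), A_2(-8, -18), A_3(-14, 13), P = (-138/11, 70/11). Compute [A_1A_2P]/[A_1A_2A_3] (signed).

[A_1A_2A_3] = ½·((-9)·(-18−13) + (-8)·(13−(-8)) + (-14)·(-8−(-18))) = ½·(279 − 168 − 140) = -29/2.
[A_1A_2P] = ½·((-9)·(-18−(70/11)) + (-8)·(70/11−(-8)) + (-138/11)·(-8−(-18))) = ½·(2412/11 − 1264/11 − 1380/11) = -116/11, so the ratio is (-116/11)/(-29/2) = 8/11.

8/11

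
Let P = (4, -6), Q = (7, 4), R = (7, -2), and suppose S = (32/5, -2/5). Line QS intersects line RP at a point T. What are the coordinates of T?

Barycentric coordinates of S with respect to PQR: (1/5, 2/5, 2/5).
On side RP the Q-coordinate is zero; dropping S's Q-weight 2/5 and renormalizing the remaining 2/5 : 1/5 gives weights 2/3, 1/3 on R, P.
T = (2/3)·(7, -2) + (1/3)·(4, -6) = (6, -10/3).

(6, -10/3)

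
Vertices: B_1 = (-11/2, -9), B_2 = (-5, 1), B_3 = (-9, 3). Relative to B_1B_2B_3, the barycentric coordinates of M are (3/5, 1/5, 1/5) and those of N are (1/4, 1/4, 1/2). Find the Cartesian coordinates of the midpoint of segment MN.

(-529/80, -51/20)

Barycentric coordinates of the midpoint are the average: (17/40, 9/40, 7/20).
Converting: (17/40)·B_1 + (9/40)·B_2 + (7/20)·B_3 = (-529/80, -51/20).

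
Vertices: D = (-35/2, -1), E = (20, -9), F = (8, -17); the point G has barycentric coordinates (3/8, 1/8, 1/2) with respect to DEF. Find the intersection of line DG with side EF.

Line DG meets EF where the D-coordinate vanishes; zeroing G's D-weight and renormalizing leaves E, F-weights 1/8 : 1/2 → (1/5, 4/5).
So H = (1/5)·E + (4/5)·F = (52/5, -77/5).

(52/5, -77/5)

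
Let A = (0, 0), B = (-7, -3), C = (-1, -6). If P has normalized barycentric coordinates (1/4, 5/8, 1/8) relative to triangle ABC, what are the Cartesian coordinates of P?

(-9/2, -21/8)

P = (1/4)·A + (5/8)·B + (1/8)·C.
x-coordinate: (1/4)·0 + (5/8)·(-7) + (1/8)·(-1) = -9/2.
y-coordinate: (1/4)·0 + (5/8)·(-3) + (1/8)·(-6) = -21/8.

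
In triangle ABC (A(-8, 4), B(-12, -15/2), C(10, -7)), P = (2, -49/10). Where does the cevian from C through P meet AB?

Barycentric coordinates of P with respect to ABC: (1/5, 1/5, 3/5).
On side AB the C-coordinate is zero; dropping P's C-weight 3/5 and renormalizing the remaining 1/5 : 1/5 gives weights 1/2, 1/2 on A, B.
Q = (1/2)·(-8, 4) + (1/2)·(-12, -15/2) = (-10, -7/4).

(-10, -7/4)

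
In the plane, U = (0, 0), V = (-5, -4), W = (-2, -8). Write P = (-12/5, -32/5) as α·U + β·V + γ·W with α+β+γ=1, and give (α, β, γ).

Signed area of the reference triangle: [UVW] = ½·(0·(-4−(-8)) + (-5)·(-8−0) + (-2)·(0−(-4))) = ½·(0 + 40 − 8) = 16.
[PVW] = ½·((-12/5)·(-4−(-8)) + (-5)·(-8−(-32/5)) + (-2)·(-32/5−(-4))) = ½·(-48/5 + 8 + 24/5) = 8/5, so the U-coordinate is (8/5)/16 = 1/10.
[UPW] = ½·(0·(-32/5−(-8)) + (-12/5)·(-8−0) + (-2)·(0−(-32/5))) = ½·(0 + 96/5 − 64/5) = 16/5, so the V-coordinate is 1/5.
[UVP] = ½·(0·(-4−(-32/5)) + (-5)·(-32/5−0) + (-12/5)·(0−(-4))) = ½·(0 + 32 − 48/5) = 56/5, so the W-coordinate is 7/10.

(1/10, 1/5, 7/10)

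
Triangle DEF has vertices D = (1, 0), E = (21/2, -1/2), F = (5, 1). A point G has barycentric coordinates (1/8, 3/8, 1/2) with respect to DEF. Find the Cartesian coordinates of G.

(105/16, 5/16)

G = (1/8)·D + (3/8)·E + (1/2)·F.
x-coordinate: (1/8)·1 + (3/8)·(21/2) + (1/2)·5 = 105/16.
y-coordinate: (1/8)·0 + (3/8)·(-1/2) + (1/2)·1 = 5/16.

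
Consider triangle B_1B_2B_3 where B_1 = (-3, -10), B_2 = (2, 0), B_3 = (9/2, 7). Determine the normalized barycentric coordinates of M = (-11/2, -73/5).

(8/5, -4/5, 1/5)

Signed area of the reference triangle: [B_1B_2B_3] = ½·((-3)·(0−7) + 2·(7−(-10)) + (9/2)·(-10−0)) = ½·(21 + 34 − 45) = 5.
[MB_2B_3] = ½·((-11/2)·(0−7) + 2·(7−(-73/5)) + (9/2)·(-73/5−0)) = ½·(77/2 + 216/5 − 657/10) = 8, so the B_1-coordinate is 8/5 = 8/5.
[B_1MB_3] = ½·((-3)·(-73/5−7) + (-11/2)·(7−(-10)) + (9/2)·(-10−(-73/5))) = ½·(324/5 − 187/2 + 207/10) = -4, so the B_2-coordinate is -4/5.
[B_1B_2M] = ½·((-3)·(0−(-73/5)) + 2·(-73/5−(-10)) + (-11/2)·(-10−0)) = ½·(-219/5 − 46/5 + 55) = 1, so the B_3-coordinate is 1/5.
Check: 8/5 − 4/5 + 1/5 = 1.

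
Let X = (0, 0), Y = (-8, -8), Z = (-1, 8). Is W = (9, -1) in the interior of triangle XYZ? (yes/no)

Barycentric coordinates of W: (223/72, -71/72, -10/9).
The three coordinates are positive, negative, negative; a point is interior exactly when all three are positive.

no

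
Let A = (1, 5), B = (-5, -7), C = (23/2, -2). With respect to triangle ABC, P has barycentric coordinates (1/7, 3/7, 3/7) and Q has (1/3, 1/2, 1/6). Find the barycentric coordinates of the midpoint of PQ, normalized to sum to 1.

Since both coordinate triples sum to 1, the midpoint's barycentrics are the componentwise average.
(1/7+1/3)/2 = 5/21; similarly 13/28 and 25/84.

(5/21, 13/28, 25/84)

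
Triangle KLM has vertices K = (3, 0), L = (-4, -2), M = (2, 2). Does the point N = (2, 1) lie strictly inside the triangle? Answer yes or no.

yes

Barycentric coordinates of N: (3/8, 1/16, 9/16).
The three coordinates are positive, positive, positive; a point is interior exactly when all three are positive.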